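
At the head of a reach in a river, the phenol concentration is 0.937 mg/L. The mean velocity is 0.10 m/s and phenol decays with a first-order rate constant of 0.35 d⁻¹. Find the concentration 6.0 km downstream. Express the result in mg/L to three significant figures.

Travel time t = 6.0 km / 0.10 m/s = 6000/0.10 = 6e+04 s = 0.6944 d.
First-order decay: C = 0.937·exp(−0.35·0.6944) = 0.937·0.7842 = 0.7348 mg/L.

0.735 mg/L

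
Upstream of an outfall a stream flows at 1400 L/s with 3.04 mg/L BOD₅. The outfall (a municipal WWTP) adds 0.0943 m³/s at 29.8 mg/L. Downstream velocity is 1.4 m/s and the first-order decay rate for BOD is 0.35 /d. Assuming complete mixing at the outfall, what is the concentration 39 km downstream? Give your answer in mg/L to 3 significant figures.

1400 L/s = 1.4 m³/s.
After complete mixing, C₀ = (0.0943·29.8 + 1.4·3.04) / 1.494 = 4.729 mg/L.
Travel time t = 3.9e+04 m / 1.4 m/s = 2.786e+04 s = 0.3224 d.
C = 4.729·exp(−0.35·0.3224) = 4.729·0.8933 = 4.224 mg/L.

4.22 mg/L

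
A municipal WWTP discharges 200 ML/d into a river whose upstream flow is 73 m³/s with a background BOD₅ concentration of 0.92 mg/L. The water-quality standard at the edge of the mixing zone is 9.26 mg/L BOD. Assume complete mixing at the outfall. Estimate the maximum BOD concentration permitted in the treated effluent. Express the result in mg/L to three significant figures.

200 ML/d = 2.315 m³/s.
Mass balance: 9.26·75.31 = 2.315·Cₑ + 73·0.92.
Cₑ = (697.4 − 67.16) / 2.315 = 272.3 mg/L.

272 mg/L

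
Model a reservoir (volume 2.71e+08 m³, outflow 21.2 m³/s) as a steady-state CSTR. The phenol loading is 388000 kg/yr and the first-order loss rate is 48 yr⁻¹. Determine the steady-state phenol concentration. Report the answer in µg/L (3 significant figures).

28.4 µg/L

Outflow Q = 21.2 m³/s × 3.156e+07 s/yr = 6.69e+08 m³/yr.
Steady-state CSTR mass balance: W = Q·C + k·V·C, so C = W/(Q + kV).
Q + kV = 6.69e+08 + 48·2.71e+08 = 1.368e+10 m³/yr.
C = 388000/1.368e+10 = 2.837e-05 kg/m³ = 0.02837 mg/L = 28.37 µg/L.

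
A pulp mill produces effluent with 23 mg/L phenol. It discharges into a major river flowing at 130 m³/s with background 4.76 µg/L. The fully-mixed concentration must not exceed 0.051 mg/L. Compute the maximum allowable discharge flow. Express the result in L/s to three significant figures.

262 L/s

4.76 µg/L = 0.00476 mg/L.
Mass balance at complete mixing: C_std·(Q_w + Q_r) = Q_w·C_e + Q_r·C_b.
Rearranging, Q_w = Q_r·(C_std − C_b)/(C_e − C_std) = 130·(0.051 − 0.00476) / (23 − 0.051) = 0.2619 m³/s.
= 261.9 L/s.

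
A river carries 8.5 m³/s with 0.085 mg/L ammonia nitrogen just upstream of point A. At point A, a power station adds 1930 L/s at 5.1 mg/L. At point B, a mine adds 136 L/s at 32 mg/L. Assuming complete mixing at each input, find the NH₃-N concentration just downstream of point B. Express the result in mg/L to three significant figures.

1930 L/s = 1.93 m³/s.
After input A: C = (8.5·0.085 + 1.93·5.1) / 10.43 = 1.013 mg/L.
136 L/s = 0.136 m³/s.
After input B: C = (10.43·1.013 + 0.136·32) / 10.57 = 1.412 mg/L.

1.41 mg/L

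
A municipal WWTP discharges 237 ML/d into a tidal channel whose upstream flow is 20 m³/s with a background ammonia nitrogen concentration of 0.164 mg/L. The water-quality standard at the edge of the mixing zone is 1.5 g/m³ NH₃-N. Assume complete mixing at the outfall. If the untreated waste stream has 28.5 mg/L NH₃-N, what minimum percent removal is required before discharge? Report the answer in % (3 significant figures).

60.6 %

237 ML/d = 2.743 m³/s.
Mass balance: 1.5·22.74 = 2.743·Cₑ + 20·0.164.
Cₑ = (34.11 − 3.28) / 2.743 = 11.24 mg/L.
Required removal = 1 − 11.24/28.5 = 60.56 %.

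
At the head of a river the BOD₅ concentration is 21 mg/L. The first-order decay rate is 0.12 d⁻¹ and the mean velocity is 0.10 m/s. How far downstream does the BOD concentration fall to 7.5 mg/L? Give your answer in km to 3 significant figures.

From C = C₀·e^(−kt), t = ln(C₀/C)/k = ln(21/7.5)/0.12 = 1.03/0.12 = 8.58 d.
Distance = v·t = 0.10 m/s × 7.413e+05 s = 7.413e+04 m = 74.13 km.

74.1 km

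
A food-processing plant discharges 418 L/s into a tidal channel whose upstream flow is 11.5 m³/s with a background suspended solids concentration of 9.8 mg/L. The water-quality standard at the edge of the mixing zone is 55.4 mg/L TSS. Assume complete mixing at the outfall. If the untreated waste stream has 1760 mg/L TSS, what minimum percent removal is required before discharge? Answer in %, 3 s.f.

418 L/s = 0.418 m³/s.
Mass balance: 55.4·11.92 = 0.418·Cₑ + 11.5·9.8.
Cₑ = (660.3 − 112.7) / 0.418 = 1310 mg/L.
Required removal = 1 − 1310/1760 = 25.57 %.

25.6 %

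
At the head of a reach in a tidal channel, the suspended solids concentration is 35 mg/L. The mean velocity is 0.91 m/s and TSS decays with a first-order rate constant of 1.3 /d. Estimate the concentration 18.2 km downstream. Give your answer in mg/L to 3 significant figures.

25.9 mg/L

Travel time t = 18.2 km / 0.91 m/s = 1.82e+04/0.91 = 2e+04 s = 0.2315 d.
First-order decay: C = 35·exp(−1.3·0.2315) = 35·0.7401 = 25.9 mg/L.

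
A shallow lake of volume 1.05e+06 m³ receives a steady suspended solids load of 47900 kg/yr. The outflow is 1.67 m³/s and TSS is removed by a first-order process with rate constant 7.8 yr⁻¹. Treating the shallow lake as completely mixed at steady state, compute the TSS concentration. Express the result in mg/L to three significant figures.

0.787 mg/L

Outflow Q = 1.67 m³/s × 3.156e+07 s/yr = 5.27e+07 m³/yr.
Steady-state CSTR mass balance: W = Q·C + k·V·C, so C = W/(Q + kV).
Q + kV = 5.27e+07 + 7.8·1.05e+06 = 6.089e+07 m³/yr.
C = 47900/6.089e+07 = 0.0007866 kg/m³ = 0.7866 mg/L.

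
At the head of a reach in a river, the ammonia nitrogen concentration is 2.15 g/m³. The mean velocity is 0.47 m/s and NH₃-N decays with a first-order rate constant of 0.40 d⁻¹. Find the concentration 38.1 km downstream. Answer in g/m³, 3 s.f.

1.48 g/m³

Travel time t = 38.1 km / 0.47 m/s = 3.81e+04/0.47 = 8.106e+04 s = 0.9382 d.
First-order decay: C = 2.15·exp(−0.40·0.9382) = 2.15·0.6871 = 1.477 g/m³.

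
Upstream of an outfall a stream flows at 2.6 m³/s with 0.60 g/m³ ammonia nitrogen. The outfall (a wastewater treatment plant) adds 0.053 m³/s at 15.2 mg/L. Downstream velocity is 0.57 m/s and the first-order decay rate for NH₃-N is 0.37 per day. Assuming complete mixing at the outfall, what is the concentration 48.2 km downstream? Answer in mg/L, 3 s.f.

0.621 mg/L

After complete mixing, C₀ = (0.053·15.2 + 2.6·0.6) / 2.653 = 0.8917 mg/L.
Travel time t = 4.82e+04 m / 0.57 m/s = 8.456e+04 s = 0.9787 d.
C = 0.8917·exp(−0.37·0.9787) = 0.8917·0.6962 = 0.6208 mg/L.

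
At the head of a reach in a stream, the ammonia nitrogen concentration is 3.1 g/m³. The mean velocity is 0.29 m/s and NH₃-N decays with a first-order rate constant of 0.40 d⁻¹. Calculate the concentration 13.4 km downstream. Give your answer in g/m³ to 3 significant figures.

2.50 g/m³

Travel time t = 13.4 km / 0.29 m/s = 1.34e+04/0.29 = 4.621e+04 s = 0.5348 d.
First-order decay: C = 3.1·exp(−0.40·0.5348) = 3.1·0.8074 = 2.503 g/m³.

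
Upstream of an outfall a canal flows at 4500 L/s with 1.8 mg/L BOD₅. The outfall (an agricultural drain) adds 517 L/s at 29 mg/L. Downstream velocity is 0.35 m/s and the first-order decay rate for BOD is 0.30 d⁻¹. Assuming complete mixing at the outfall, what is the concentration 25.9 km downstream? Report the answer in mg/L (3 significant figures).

3.56 mg/L

517 L/s = 0.517 m³/s.
4500 L/s = 4.5 m³/s.
After complete mixing, C₀ = (0.517·29 + 4.5·1.8) / 5.017 = 4.603 mg/L.
Travel time t = 2.59e+04 m / 0.35 m/s = 7.4e+04 s = 0.8565 d.
C = 4.603·exp(−0.30·0.8565) = 4.603·0.7734 = 3.56 mg/L.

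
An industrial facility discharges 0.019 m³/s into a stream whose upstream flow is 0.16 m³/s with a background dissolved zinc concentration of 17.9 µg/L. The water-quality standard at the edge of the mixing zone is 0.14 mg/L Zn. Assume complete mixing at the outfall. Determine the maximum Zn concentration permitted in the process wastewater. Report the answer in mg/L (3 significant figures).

1.17 mg/L

17.9 µg/L = 0.0179 mg/L.
Mass balance: 0.14·0.179 = 0.019·Cₑ + 0.16·0.0179.
Cₑ = (0.02506 − 0.002864) / 0.019 = 1.168 mg/L.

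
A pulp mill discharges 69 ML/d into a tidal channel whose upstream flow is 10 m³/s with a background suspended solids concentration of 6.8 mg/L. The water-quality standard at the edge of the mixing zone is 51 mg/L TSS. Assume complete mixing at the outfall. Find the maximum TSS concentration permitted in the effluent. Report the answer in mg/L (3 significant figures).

69 ML/d = 0.7986 m³/s.
Mass balance: 51·10.8 = 0.7986·Cₑ + 10·6.8.
Cₑ = (550.7 − 68) / 0.7986 = 604.5 mg/L.

604 mg/L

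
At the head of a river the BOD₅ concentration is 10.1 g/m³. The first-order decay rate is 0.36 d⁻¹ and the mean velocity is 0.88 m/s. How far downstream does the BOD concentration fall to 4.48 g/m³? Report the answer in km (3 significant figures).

172 km

From C = C₀·e^(−kt), t = ln(C₀/C)/k = ln(10.1/4.48)/0.36 = 0.8129/0.36 = 2.258 d.
Distance = v·t = 0.88 m/s × 1.951e+05 s = 1.717e+05 m = 171.7 km.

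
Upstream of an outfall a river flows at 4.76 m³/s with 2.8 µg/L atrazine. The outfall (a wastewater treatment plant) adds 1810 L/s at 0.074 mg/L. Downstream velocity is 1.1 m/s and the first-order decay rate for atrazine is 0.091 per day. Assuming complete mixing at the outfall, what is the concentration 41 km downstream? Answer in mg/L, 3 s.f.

1810 L/s = 1.81 m³/s.
2.8 µg/L = 0.0028 mg/L.
After complete mixing, C₀ = (1.81·0.074 + 4.76·0.0028) / 6.57 = 0.02242 mg/L.
Travel time t = 4.1e+04 m / 1.1 m/s = 3.727e+04 s = 0.4314 d.
C = 0.02242·exp(−0.091·0.4314) = 0.02242·0.9615 = 0.02155 mg/L.

0.0216 mg/L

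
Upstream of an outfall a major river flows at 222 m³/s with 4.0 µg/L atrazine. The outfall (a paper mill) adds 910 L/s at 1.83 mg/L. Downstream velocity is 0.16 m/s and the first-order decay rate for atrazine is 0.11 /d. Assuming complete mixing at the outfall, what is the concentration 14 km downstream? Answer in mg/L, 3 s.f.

0.0102 mg/L

910 L/s = 0.91 m³/s.
4.0 µg/L = 0.004 mg/L.
After complete mixing, C₀ = (0.91·1.83 + 222·0.004) / 222.9 = 0.01145 mg/L.
Travel time t = 1.4e+04 m / 0.16 m/s = 8.75e+04 s = 1.013 d.
C = 0.01145·exp(−0.11·1.013) = 0.01145·0.8946 = 0.01025 mg/L.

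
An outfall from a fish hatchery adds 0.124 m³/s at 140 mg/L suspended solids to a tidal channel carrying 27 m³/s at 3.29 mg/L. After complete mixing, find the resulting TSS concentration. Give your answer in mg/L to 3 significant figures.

3.91 mg/L

Flow-weighted mixing gives C = (0.124·140 + 27·3.29) / (0.124 + 27) = 106.2/27.12 = 3.915 mg/L.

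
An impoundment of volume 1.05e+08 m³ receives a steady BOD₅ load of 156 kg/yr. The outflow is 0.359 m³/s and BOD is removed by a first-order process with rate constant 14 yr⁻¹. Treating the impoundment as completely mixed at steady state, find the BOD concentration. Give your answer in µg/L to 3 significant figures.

0.105 µg/L

Outflow Q = 0.359 m³/s × 3.156e+07 s/yr = 1.133e+07 m³/yr.
Steady-state CSTR mass balance: W = Q·C + k·V·C, so C = W/(Q + kV).
Q + kV = 1.133e+07 + 14·1.05e+08 = 1.481e+09 m³/yr.
C = 156/1.481e+09 = 1.053e-07 kg/m³ = 0.0001053 mg/L = 0.1053 µg/L.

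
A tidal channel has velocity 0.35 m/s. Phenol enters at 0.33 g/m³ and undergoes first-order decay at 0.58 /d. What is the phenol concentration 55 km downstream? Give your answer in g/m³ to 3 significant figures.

Travel time t = 55 km / 0.35 m/s = 5.5e+04/0.35 = 1.571e+05 s = 1.819 d.
First-order decay: C = 0.33·exp(−0.58·1.819) = 0.33·0.3482 = 0.1149 g/m³.

0.115 g/m³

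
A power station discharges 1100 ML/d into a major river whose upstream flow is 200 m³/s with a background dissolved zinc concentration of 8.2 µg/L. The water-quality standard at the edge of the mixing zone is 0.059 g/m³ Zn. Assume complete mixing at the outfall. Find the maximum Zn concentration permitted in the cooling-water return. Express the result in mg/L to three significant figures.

1100 ML/d = 12.73 m³/s.
8.2 µg/L = 0.0082 mg/L.
Mass balance: 0.059·212.7 = 12.73·Cₑ + 200·0.0082.
Cₑ = (12.55 − 1.64) / 12.73 = 0.857 mg/L.

0.857 mg/L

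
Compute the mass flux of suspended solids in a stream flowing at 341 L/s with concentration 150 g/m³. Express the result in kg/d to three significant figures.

4420 kg/d

341 L/s = 0.341 m³/s.
Mass flux = Q·C = 0.341 m³/s × 150 g/m³ = 51.15 g/s.
= 51.15 g/s × 86.4 = 4419 kg/d.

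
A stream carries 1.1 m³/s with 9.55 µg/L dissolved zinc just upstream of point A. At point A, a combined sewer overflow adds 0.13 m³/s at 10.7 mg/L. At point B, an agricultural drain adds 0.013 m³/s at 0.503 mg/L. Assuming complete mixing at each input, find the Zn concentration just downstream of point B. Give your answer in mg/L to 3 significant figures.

1.13 mg/L

9.55 µg/L = 0.00955 mg/L.
After input A: C = (1.1·0.00955 + 0.13·10.7) / 1.23 = 1.139 mg/L.
After input B: C = (1.23·1.139 + 0.013·0.503) / 1.243 = 1.133 mg/L.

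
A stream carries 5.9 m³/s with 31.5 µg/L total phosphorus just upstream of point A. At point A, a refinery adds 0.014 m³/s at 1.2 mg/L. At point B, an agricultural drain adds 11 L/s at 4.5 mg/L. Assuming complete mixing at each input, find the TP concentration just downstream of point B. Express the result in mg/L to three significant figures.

0.0426 mg/L

31.5 µg/L = 0.0315 mg/L.
After input A: C = (5.9·0.0315 + 0.014·1.2) / 5.914 = 0.03427 mg/L.
11 L/s = 0.011 m³/s.
After input B: C = (5.914·0.03427 + 0.011·4.5) / 5.925 = 0.04256 mg/L.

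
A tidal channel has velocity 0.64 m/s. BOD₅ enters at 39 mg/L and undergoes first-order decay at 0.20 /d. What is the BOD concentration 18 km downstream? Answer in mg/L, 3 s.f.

36.5 mg/L

Travel time t = 18 km / 0.64 m/s = 1.8e+04/0.64 = 2.812e+04 s = 0.3255 d.
First-order decay: C = 39·exp(−0.20·0.3255) = 39·0.937 = 36.54 mg/L.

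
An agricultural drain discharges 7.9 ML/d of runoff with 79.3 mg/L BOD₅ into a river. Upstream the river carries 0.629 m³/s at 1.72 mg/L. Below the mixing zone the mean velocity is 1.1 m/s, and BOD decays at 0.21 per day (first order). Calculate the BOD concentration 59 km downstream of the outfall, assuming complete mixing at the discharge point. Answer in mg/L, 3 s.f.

7.9 ML/d = 0.09144 m³/s.
After complete mixing, C₀ = (0.09144·79.3 + 0.629·1.72) / 0.7204 = 11.57 mg/L.
Travel time t = 5.9e+04 m / 1.1 m/s = 5.364e+04 s = 0.6208 d.
C = 11.57·exp(−0.21·0.6208) = 11.57·0.8778 = 10.15 mg/L.

10.2 mg/L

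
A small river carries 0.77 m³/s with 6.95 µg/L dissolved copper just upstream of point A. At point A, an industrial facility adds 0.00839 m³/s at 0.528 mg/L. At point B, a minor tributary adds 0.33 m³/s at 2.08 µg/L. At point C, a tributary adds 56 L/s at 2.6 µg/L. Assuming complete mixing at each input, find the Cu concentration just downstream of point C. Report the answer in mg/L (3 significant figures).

0.00912 mg/L

6.95 µg/L = 0.00695 mg/L.
After input A: C = (0.77·0.00695 + 0.00839·0.528) / 0.7784 = 0.01257 mg/L.
2.08 µg/L = 0.00208 mg/L.
After input B: C = (0.7784·0.01257 + 0.33·0.00208) / 1.108 = 0.009444 mg/L.
56 L/s = 0.056 m³/s.
2.6 µg/L = 0.0026 mg/L.
After input C: C = (1.108·0.009444 + 0.056·0.0026) / 1.164 = 0.009115 mg/L.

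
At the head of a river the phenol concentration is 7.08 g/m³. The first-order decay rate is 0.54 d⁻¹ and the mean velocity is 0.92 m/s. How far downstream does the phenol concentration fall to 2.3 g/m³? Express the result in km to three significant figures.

166 km

From C = C₀·e^(−kt), t = ln(C₀/C)/k = ln(7.08/2.3)/0.54 = 1.124/0.54 = 2.082 d.
Distance = v·t = 0.92 m/s × 1.799e+05 s = 1.655e+05 m = 165.5 km.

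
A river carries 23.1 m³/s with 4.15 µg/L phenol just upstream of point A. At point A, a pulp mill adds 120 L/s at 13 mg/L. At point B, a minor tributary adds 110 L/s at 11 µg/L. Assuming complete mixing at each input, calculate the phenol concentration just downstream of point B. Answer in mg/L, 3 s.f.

4.15 µg/L = 0.00415 mg/L.
120 L/s = 0.12 m³/s.
After input A: C = (23.1·0.00415 + 0.12·13) / 23.22 = 0.07131 mg/L.
110 L/s = 0.11 m³/s.
11 µg/L = 0.011 mg/L.
After input B: C = (23.22·0.07131 + 0.11·0.011) / 23.33 = 0.07103 mg/L.

0.0710 mg/L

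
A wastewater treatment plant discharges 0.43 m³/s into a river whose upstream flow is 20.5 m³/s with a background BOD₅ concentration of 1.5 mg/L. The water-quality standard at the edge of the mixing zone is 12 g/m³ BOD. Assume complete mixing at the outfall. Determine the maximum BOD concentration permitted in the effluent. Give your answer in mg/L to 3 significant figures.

513 mg/L

Mass balance: 12·20.93 = 0.43·Cₑ + 20.5·1.5.
Cₑ = (251.2 − 30.75) / 0.43 = 512.6 mg/L.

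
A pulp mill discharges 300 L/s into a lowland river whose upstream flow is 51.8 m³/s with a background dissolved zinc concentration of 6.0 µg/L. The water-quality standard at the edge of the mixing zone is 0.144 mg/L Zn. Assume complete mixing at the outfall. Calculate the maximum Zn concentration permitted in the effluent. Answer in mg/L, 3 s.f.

300 L/s = 0.3 m³/s.
6.0 µg/L = 0.006 mg/L.
Mass balance: 0.144·52.1 = 0.3·Cₑ + 51.8·0.006.
Cₑ = (7.502 − 0.3108) / 0.3 = 23.97 mg/L.

24.0 mg/L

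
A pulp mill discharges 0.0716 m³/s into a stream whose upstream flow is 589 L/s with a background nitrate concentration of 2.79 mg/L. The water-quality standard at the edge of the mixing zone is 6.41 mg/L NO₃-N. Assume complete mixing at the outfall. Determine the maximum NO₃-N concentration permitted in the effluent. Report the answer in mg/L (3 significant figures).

36.2 mg/L

589 L/s = 0.589 m³/s.
Mass balance: 6.41·0.6606 = 0.0716·Cₑ + 0.589·2.79.
Cₑ = (4.234 − 1.643) / 0.0716 = 36.19 mg/L.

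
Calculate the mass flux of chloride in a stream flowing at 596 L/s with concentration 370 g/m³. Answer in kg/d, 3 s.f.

596 L/s = 0.596 m³/s.
Mass flux = Q·C = 0.596 m³/s × 370 g/m³ = 220.5 g/s.
= 220.5 g/s × 86.4 = 1.905e+04 kg/d.

19100 kg/d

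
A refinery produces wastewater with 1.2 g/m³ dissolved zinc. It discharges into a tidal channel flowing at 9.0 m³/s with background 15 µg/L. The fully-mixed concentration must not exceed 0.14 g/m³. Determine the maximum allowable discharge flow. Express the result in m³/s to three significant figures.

15 µg/L = 0.015 mg/L.
Mass balance at complete mixing: C_std·(Q_w + Q_r) = Q_w·C_e + Q_r·C_b.
Rearranging, Q_w = Q_r·(C_std − C_b)/(C_e − C_std) = 9.0·(0.14 − 0.015) / (1.2 − 0.14) = 1.061 m³/s.

1.06 m³/s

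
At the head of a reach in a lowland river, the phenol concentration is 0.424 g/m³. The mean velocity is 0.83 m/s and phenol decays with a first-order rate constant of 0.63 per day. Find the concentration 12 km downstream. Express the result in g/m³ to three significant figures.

0.382 g/m³

Travel time t = 12 km / 0.83 m/s = 1.2e+04/0.83 = 1.446e+04 s = 0.1673 d.
First-order decay: C = 0.424·exp(−0.63·0.1673) = 0.424·0.8999 = 0.3816 g/m³.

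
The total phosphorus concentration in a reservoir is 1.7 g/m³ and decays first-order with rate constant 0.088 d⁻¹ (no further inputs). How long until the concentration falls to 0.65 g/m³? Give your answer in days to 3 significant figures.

10.9 d

t = ln(C₀/C)/k = ln(1.7/0.65)/0.088 = 0.9614/0.088 = 10.93 d.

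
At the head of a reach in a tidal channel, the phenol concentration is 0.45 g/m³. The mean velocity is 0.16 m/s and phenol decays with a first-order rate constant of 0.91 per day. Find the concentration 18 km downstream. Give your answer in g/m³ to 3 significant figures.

0.138 g/m³

Travel time t = 18 km / 0.16 m/s = 1.8e+04/0.16 = 1.125e+05 s = 1.302 d.
First-order decay: C = 0.45·exp(−0.91·1.302) = 0.45·0.3058 = 0.1376 g/m³.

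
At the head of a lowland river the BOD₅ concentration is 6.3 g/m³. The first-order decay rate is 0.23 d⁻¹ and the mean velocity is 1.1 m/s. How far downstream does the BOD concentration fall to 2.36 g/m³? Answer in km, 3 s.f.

406 km

From C = C₀·e^(−kt), t = ln(C₀/C)/k = ln(6.3/2.36)/0.23 = 0.9819/0.23 = 4.269 d.
Distance = v·t = 1.1 m/s × 3.688e+05 s = 4.057e+05 m = 405.7 km.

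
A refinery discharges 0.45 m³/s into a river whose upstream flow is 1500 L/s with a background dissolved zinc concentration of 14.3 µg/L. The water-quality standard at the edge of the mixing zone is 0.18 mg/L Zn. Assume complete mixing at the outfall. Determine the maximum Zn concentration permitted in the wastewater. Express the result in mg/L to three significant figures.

0.732 mg/L

1500 L/s = 1.5 m³/s.
14.3 µg/L = 0.0143 mg/L.
Mass balance: 0.18·1.95 = 0.45·Cₑ + 1.5·0.0143.
Cₑ = (0.351 − 0.02145) / 0.45 = 0.7323 mg/L.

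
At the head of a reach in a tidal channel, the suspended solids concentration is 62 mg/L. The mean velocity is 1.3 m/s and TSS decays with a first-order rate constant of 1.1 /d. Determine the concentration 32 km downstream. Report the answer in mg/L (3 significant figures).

Travel time t = 32 km / 1.3 m/s = 3.2e+04/1.3 = 2.462e+04 s = 0.2849 d.
First-order decay: C = 62·exp(−1.1·0.2849) = 62·0.731 = 45.32 mg/L.

45.3 mg/L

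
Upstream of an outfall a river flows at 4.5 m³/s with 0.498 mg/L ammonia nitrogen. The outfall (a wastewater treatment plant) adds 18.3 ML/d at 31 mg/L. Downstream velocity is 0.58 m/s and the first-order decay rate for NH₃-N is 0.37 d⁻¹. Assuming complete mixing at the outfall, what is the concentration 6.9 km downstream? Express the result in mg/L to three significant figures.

18.3 ML/d = 0.2118 m³/s.
After complete mixing, C₀ = (0.2118·31 + 4.5·0.498) / 4.712 = 1.869 mg/L.
Travel time t = 6900 m / 0.58 m/s = 1.19e+04 s = 0.1377 d.
C = 1.869·exp(−0.37·0.1377) = 1.869·0.9503 = 1.776 mg/L.

1.78 mg/L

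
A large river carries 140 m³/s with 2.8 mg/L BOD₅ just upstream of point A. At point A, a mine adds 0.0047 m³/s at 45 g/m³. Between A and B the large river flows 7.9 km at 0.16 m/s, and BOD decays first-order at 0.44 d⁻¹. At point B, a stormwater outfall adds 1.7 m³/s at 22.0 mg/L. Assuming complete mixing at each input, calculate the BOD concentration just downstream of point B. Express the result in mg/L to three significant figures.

After input A: C = (140·2.8 + 0.0047·45) / 140 = 2.801 mg/L.
Over the 7.9 km reach to input B (t = 4.938e+04 s = 0.5715 d), decay gives C = 2.801·exp(−0.44·0.5715) = 2.179 mg/L.
After input B: C = (140·2.179 + 1.7·22) / 141.7 = 2.416 mg/L.

2.42 mg/L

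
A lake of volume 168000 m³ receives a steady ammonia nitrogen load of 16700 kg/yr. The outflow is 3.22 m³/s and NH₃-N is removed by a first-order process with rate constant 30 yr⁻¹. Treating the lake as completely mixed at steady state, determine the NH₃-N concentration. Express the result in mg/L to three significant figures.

Outflow Q = 3.22 m³/s × 3.156e+07 s/yr = 1.016e+08 m³/yr.
Steady-state CSTR mass balance: W = Q·C + k·V·C, so C = W/(Q + kV).
Q + kV = 1.016e+08 + 30·168000 = 1.067e+08 m³/yr.
C = 16700/1.067e+08 = 0.0001566 kg/m³ = 0.1566 mg/L.

0.157 mg/L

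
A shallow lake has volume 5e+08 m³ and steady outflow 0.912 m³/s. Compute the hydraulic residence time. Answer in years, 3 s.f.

17.4 yr

Q = 0.912 m³/s × 3.156e+07 s/yr = 2.878e+07 m³/yr.
Hydraulic residence time τ = V/Q = 5e+08/2.878e+07 = 17.37 yr.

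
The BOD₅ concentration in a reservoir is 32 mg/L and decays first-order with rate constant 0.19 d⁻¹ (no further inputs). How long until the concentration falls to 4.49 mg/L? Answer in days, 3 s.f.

10.3 d

t = ln(C₀/C)/k = ln(32/4.49)/0.19 = 1.964/0.19 = 10.34 d.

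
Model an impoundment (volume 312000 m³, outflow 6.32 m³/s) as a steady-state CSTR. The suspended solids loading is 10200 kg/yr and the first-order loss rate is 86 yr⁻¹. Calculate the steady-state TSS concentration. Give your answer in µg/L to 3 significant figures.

Outflow Q = 6.32 m³/s × 3.156e+07 s/yr = 1.994e+08 m³/yr.
Steady-state CSTR mass balance: W = Q·C + k·V·C, so C = W/(Q + kV).
Q + kV = 1.994e+08 + 86·312000 = 2.263e+08 m³/yr.
C = 10200/2.263e+08 = 4.508e-05 kg/m³ = 0.04508 mg/L = 45.08 µg/L.

45.1 µg/L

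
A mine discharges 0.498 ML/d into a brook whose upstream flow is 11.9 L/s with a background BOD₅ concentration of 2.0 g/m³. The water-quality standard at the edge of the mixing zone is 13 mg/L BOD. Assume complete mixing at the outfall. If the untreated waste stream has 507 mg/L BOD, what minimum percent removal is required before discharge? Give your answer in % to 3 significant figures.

0.498 ML/d = 0.005764 m³/s.
11.9 L/s = 0.0119 m³/s.
Mass balance: 13·0.01766 = 0.005764·Cₑ + 0.0119·2.
Cₑ = (0.2296 − 0.0238) / 0.005764 = 35.71 mg/L.
Required removal = 1 − 35.71/507 = 92.96 %.

93.0 %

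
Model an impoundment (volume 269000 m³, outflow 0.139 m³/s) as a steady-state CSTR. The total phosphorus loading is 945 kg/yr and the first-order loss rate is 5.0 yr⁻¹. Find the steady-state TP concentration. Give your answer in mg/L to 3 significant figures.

0.165 mg/L

Outflow Q = 0.139 m³/s × 3.156e+07 s/yr = 4.387e+06 m³/yr.
Steady-state CSTR mass balance: W = Q·C + k·V·C, so C = W/(Q + kV).
Q + kV = 4.387e+06 + 5.0·269000 = 5.732e+06 m³/yr.
C = 945/5.732e+06 = 0.0001649 kg/m³ = 0.1649 mg/L.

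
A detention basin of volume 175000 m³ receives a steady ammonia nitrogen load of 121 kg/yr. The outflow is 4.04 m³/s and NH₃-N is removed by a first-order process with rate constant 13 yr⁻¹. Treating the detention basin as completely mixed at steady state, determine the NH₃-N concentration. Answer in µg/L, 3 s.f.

0.932 µg/L

Outflow Q = 4.04 m³/s × 3.156e+07 s/yr = 1.275e+08 m³/yr.
Steady-state CSTR mass balance: W = Q·C + k·V·C, so C = W/(Q + kV).
Q + kV = 1.275e+08 + 13·175000 = 1.298e+08 m³/yr.
C = 121/1.298e+08 = 9.324e-07 kg/m³ = 0.0009324 mg/L = 0.9324 µg/L.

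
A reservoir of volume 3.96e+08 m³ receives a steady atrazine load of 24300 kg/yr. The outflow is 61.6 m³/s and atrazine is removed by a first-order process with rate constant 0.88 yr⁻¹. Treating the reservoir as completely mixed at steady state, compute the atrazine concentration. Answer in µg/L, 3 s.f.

10.6 µg/L

Outflow Q = 61.6 m³/s × 3.156e+07 s/yr = 1.944e+09 m³/yr.
Steady-state CSTR mass balance: W = Q·C + k·V·C, so C = W/(Q + kV).
Q + kV = 1.944e+09 + 0.88·3.96e+08 = 2.292e+09 m³/yr.
C = 24300/2.292e+09 = 1.06e-05 kg/m³ = 0.0106 mg/L = 10.6 µg/L.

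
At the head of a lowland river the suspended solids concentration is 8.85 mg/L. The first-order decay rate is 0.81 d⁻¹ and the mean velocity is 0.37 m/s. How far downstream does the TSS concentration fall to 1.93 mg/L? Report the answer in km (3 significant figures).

60.1 km

From C = C₀·e^(−kt), t = ln(C₀/C)/k = ln(8.85/1.93)/0.81 = 1.523/0.81 = 1.88 d.
Distance = v·t = 0.37 m/s × 1.624e+05 s = 6.01e+04 m = 60.1 km.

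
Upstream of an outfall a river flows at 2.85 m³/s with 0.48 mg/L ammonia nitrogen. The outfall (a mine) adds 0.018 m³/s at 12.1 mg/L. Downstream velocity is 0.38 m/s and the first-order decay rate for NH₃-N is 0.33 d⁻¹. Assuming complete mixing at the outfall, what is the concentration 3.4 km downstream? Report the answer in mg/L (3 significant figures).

0.534 mg/L

After complete mixing, C₀ = (0.018·12.1 + 2.85·0.48) / 2.868 = 0.5529 mg/L.
Travel time t = 3400 m / 0.38 m/s = 8947 s = 0.1036 d.
C = 0.5529·exp(−0.33·0.1036) = 0.5529·0.9664 = 0.5344 mg/L.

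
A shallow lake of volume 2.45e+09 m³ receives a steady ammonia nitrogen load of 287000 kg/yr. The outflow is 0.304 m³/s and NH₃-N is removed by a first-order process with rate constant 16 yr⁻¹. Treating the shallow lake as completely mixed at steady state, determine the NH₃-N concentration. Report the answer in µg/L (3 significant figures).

7.32 µg/L

Outflow Q = 0.304 m³/s × 3.156e+07 s/yr = 9.594e+06 m³/yr.
Steady-state CSTR mass balance: W = Q·C + k·V·C, so C = W/(Q + kV).
Q + kV = 9.594e+06 + 16·2.45e+09 = 3.921e+10 m³/yr.
C = 287000/3.921e+10 = 7.32e-06 kg/m³ = 0.00732 mg/L = 7.32 µg/L.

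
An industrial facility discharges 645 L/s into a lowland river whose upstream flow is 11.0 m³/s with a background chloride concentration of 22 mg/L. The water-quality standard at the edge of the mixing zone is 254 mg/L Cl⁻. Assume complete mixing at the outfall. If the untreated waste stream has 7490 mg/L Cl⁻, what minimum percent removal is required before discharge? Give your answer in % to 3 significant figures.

645 L/s = 0.645 m³/s.
Mass balance: 254·11.64 = 0.645·Cₑ + 11·22.
Cₑ = (2958 − 242) / 0.645 = 4211 mg/L.
Required removal = 1 − 4211/7490 = 43.78 %.

43.8 %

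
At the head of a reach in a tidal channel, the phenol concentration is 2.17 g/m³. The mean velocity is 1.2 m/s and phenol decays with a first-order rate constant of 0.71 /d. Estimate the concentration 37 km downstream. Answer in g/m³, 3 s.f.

1.68 g/m³

Travel time t = 37 km / 1.2 m/s = 3.7e+04/1.2 = 3.083e+04 s = 0.3569 d.
First-order decay: C = 2.17·exp(−0.71·0.3569) = 2.17·0.7762 = 1.684 g/m³.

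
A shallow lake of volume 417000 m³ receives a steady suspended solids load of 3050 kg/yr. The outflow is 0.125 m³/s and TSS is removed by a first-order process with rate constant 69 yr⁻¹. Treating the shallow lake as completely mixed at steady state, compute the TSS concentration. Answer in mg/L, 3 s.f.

Outflow Q = 0.125 m³/s × 3.156e+07 s/yr = 3.945e+06 m³/yr.
Steady-state CSTR mass balance: W = Q·C + k·V·C, so C = W/(Q + kV).
Q + kV = 3.945e+06 + 69·417000 = 3.272e+07 m³/yr.
C = 3050/3.272e+07 = 9.322e-05 kg/m³ = 0.09322 mg/L.

0.0932 mg/L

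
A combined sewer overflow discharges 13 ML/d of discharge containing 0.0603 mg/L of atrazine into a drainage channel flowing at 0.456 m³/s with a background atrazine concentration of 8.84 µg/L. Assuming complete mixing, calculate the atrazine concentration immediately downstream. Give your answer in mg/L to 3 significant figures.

13 ML/d = 0.1505 m³/s.
8.84 µg/L = 0.00884 mg/L.
Conservation of mass across the mixing zone: C = (0.1505·0.0603 + 0.456·0.00884) / (0.1505 + 0.456) = 0.0131/0.6065 = 0.02161 mg/L.

0.0216 mg/L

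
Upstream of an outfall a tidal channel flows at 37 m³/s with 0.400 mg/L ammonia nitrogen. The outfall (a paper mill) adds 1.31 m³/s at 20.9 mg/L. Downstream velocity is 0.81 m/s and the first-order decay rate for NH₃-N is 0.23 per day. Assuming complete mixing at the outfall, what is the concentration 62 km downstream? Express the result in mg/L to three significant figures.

After complete mixing, C₀ = (1.31·20.9 + 37·0.4) / 38.31 = 1.101 mg/L.
Travel time t = 6.2e+04 m / 0.81 m/s = 7.654e+04 s = 0.8859 d.
C = 1.101·exp(−0.23·0.8859) = 1.101·0.8157 = 0.898 mg/L.

0.898 mg/L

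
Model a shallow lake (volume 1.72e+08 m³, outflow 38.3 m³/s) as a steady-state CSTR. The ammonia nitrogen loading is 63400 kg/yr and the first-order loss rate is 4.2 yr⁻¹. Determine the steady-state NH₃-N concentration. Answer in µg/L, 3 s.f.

32.8 µg/L

Outflow Q = 38.3 m³/s × 3.156e+07 s/yr = 1.209e+09 m³/yr.
Steady-state CSTR mass balance: W = Q·C + k·V·C, so C = W/(Q + kV).
Q + kV = 1.209e+09 + 4.2·1.72e+08 = 1.931e+09 m³/yr.
C = 63400/1.931e+09 = 3.283e-05 kg/m³ = 0.03283 mg/L = 32.83 µg/L.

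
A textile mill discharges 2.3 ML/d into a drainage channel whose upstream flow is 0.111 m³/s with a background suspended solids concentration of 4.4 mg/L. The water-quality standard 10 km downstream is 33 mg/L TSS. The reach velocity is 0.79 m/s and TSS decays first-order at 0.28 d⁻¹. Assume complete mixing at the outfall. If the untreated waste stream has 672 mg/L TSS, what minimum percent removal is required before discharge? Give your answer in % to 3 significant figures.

76.3 %

2.3 ML/d = 0.02662 m³/s.
Travel time to the compliance point: t = 1e+04/0.79 = 1.266e+04 s = 0.1465 d; decay factor exp(−0.28·0.1465) = 0.9598.
So the concentration just after mixing may be at most 33/0.9598 = 34.38 mg/L.
Mass balance: 34.38·0.1376 = 0.02662·Cₑ + 0.111·4.4.
Cₑ = (4.732 − 0.4884) / 0.02662 = 159.4 mg/L.
Required removal = 1 − 159.4/672 = 76.28 %.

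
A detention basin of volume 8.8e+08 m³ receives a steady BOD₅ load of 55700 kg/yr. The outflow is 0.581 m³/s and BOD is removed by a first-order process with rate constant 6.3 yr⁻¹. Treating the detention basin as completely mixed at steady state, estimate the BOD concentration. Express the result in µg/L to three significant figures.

10.0 µg/L

Outflow Q = 0.581 m³/s × 3.156e+07 s/yr = 1.833e+07 m³/yr.
Steady-state CSTR mass balance: W = Q·C + k·V·C, so C = W/(Q + kV).
Q + kV = 1.833e+07 + 6.3·8.8e+08 = 5.562e+09 m³/yr.
C = 55700/5.562e+09 = 1.001e-05 kg/m³ = 0.01001 mg/L = 10.01 µg/L.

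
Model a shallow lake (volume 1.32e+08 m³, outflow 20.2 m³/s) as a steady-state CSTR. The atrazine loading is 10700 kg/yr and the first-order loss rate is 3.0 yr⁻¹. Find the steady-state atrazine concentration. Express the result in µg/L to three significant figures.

Outflow Q = 20.2 m³/s × 3.156e+07 s/yr = 6.375e+08 m³/yr.
Steady-state CSTR mass balance: W = Q·C + k·V·C, so C = W/(Q + kV).
Q + kV = 6.375e+08 + 3.0·1.32e+08 = 1.033e+09 m³/yr.
C = 10700/1.033e+09 = 1.035e-05 kg/m³ = 0.01035 mg/L = 10.35 µg/L.

10.4 µg/L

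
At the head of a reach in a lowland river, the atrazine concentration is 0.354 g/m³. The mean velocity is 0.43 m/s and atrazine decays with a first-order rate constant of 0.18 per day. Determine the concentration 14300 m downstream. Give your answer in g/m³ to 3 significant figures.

Travel time t = 14300 m / 0.43 m/s = 1.43e+04/0.43 = 3.326e+04 s = 0.3849 d.
First-order decay: C = 0.354·exp(−0.18·0.3849) = 0.354·0.9331 = 0.3303 g/m³.

0.330 g/m³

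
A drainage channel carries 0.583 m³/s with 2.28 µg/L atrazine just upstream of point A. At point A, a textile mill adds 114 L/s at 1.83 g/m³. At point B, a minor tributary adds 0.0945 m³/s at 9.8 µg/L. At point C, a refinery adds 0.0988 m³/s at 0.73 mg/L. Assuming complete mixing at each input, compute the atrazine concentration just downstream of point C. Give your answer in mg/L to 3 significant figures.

0.318 mg/L

2.28 µg/L = 0.00228 mg/L.
114 L/s = 0.114 m³/s.
After input A: C = (0.583·0.00228 + 0.114·1.83) / 0.697 = 0.3012 mg/L.
9.8 µg/L = 0.0098 mg/L.
After input B: C = (0.697·0.3012 + 0.0945·0.0098) / 0.7915 = 0.2664 mg/L.
After input C: C = (0.7915·0.2664 + 0.0988·0.73) / 0.8903 = 0.3179 mg/L.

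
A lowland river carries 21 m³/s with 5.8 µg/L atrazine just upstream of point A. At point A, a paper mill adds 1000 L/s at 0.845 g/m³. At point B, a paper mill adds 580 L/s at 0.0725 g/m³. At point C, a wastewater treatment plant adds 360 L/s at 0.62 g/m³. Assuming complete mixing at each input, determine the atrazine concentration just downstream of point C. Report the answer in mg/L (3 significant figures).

0.0537 mg/L

5.8 µg/L = 0.0058 mg/L.
1000 L/s = 1 m³/s.
After input A: C = (21·0.0058 + 1·0.845) / 22 = 0.04395 mg/L.
580 L/s = 0.58 m³/s.
After input B: C = (22·0.04395 + 0.58·0.0725) / 22.58 = 0.04468 mg/L.
360 L/s = 0.36 m³/s.
After input C: C = (22.58·0.04468 + 0.36·0.62) / 22.94 = 0.05371 mg/L.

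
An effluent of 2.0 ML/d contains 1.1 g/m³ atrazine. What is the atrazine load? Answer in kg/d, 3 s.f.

2.0 ML/d = 0.02315 m³/s.
Mass flux = Q·C = 0.02315 m³/s × 1.1 g/m³ = 0.02546 g/s.
= 0.02546 g/s × 86.4 = 2.2 kg/d.

2.20 kg/d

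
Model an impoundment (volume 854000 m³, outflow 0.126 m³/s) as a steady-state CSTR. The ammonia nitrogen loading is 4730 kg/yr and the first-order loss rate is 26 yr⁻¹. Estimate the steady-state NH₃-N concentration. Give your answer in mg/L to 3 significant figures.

0.181 mg/L

Outflow Q = 0.126 m³/s × 3.156e+07 s/yr = 3.976e+06 m³/yr.
Steady-state CSTR mass balance: W = Q·C + k·V·C, so C = W/(Q + kV).
Q + kV = 3.976e+06 + 26·854000 = 2.618e+07 m³/yr.
C = 4730/2.618e+07 = 0.0001807 kg/m³ = 0.1807 mg/L.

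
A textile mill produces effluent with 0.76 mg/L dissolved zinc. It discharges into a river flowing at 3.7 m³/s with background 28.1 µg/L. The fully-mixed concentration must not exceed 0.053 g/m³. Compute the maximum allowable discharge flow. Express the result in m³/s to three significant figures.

0.130 m³/s

28.1 µg/L = 0.0281 mg/L.
Mass balance at complete mixing: C_std·(Q_w + Q_r) = Q_w·C_e + Q_r·C_b.
Rearranging, Q_w = Q_r·(C_std − C_b)/(C_e − C_std) = 3.7·(0.053 − 0.0281) / (0.76 − 0.053) = 0.1303 m³/s.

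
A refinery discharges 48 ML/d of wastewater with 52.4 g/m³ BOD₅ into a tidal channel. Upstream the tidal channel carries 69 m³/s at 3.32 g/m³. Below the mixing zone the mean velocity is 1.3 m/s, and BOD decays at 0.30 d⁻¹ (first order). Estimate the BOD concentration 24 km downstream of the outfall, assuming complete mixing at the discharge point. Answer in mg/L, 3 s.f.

3.48 mg/L

48 ML/d = 0.5556 m³/s.
After complete mixing, C₀ = (0.5556·52.4 + 69·3.32) / 69.56 = 3.712 mg/L.
Travel time t = 2.4e+04 m / 1.3 m/s = 1.846e+04 s = 0.2137 d.
C = 3.712·exp(−0.30·0.2137) = 3.712·0.9379 = 3.482 mg/L.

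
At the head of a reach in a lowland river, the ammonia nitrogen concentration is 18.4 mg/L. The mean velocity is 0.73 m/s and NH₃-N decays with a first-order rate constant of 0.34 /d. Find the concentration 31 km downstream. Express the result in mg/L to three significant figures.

15.6 mg/L

Travel time t = 31 km / 0.73 m/s = 3.1e+04/0.73 = 4.247e+04 s = 0.4915 d.
First-order decay: C = 18.4·exp(−0.34·0.4915) = 18.4·0.8461 = 15.57 mg/L.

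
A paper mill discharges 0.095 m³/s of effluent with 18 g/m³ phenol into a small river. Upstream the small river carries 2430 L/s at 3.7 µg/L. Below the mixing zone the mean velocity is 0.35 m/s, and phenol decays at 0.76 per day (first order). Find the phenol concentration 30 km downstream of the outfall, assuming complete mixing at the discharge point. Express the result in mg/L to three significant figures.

2430 L/s = 2.43 m³/s.
3.7 µg/L = 0.0037 mg/L.
After complete mixing, C₀ = (0.095·18 + 2.43·0.0037) / 2.525 = 0.6808 mg/L.
Travel time t = 3e+04 m / 0.35 m/s = 8.571e+04 s = 0.9921 d.
C = 0.6808·exp(−0.76·0.9921) = 0.6808·0.4705 = 0.3203 mg/L.

0.320 mg/L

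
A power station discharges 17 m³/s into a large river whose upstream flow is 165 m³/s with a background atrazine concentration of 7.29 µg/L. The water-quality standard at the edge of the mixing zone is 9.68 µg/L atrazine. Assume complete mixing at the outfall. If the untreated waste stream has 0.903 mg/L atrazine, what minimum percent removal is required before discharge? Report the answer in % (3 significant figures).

7.29 µg/L = 0.00729 mg/L.
9.68 µg/L = 0.00968 mg/L.
Mass balance: 0.00968·182 = 17·Cₑ + 165·0.00729.
Cₑ = (1.762 − 1.203) / 17 = 0.03288 mg/L.
Required removal = 1 − 0.03288/0.903 = 96.36 %.

96.4 %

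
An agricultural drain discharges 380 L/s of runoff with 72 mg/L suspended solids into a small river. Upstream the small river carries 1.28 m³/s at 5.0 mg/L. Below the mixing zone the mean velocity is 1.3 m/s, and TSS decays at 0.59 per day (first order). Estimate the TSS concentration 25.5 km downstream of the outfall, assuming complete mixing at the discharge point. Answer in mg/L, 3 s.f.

17.8 mg/L

380 L/s = 0.38 m³/s.
After complete mixing, C₀ = (0.38·72 + 1.28·5) / 1.66 = 20.34 mg/L.
Travel time t = 2.55e+04 m / 1.3 m/s = 1.962e+04 s = 0.227 d.
C = 20.34·exp(−0.59·0.227) = 20.34·0.8746 = 17.79 mg/L.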